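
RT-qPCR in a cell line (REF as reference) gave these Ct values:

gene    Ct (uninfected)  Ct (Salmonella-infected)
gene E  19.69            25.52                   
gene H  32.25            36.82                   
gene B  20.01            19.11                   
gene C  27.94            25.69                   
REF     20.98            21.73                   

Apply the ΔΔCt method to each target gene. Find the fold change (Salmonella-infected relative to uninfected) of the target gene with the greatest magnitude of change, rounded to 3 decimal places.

0.030

gene E: ΔΔCt = (25.52−21.73) − (19.69−20.98) = 3.79 − (-1.29) = 5.08; fold change = 2^-5.08 = 0.030
gene H: ΔΔCt = (36.82−21.73) − (32.25−20.98) = 15.09 − 11.27 = 3.82; fold change = 2^-3.82 = 0.071
gene B: ΔΔCt = (19.11−21.73) − (20.01−20.98) = -2.62 − (-0.97) = -1.65; fold change = 2^1.65 = 3.138
gene C: ΔΔCt = (25.69−21.73) − (27.94−20.98) = 3.96 − 6.96 = -3.00; fold change = 2^3.00 = 8.000
gene E has the largest |ΔΔCt| = 5.08.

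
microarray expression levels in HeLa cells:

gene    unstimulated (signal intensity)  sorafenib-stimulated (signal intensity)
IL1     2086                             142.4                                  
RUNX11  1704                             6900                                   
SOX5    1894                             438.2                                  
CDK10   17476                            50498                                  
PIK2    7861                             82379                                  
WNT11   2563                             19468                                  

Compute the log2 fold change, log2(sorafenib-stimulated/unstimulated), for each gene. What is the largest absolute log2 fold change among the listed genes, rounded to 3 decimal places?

log2(142.4/2086) = -3.873  (IL1)
log2(6900/1704) = 2.018  (RUNX11)
log2(438.2/1894) = -2.112  (SOX5)
log2(50498/17476) = 1.531  (CDK10)
log2(82379/7861) = 3.389  (PIK2)
log2(19468/2563) = 2.925  (WNT11)
The largest magnitude belongs to IL1.

3.873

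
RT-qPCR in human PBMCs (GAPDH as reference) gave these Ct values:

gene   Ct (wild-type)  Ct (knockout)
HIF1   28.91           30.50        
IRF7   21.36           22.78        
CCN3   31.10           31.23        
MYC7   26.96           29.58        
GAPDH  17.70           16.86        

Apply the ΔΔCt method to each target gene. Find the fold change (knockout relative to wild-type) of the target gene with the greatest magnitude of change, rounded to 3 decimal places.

0.091

HIF1: ΔΔCt = (30.50−16.86) − (28.91−17.70) = 13.64 − 11.21 = 2.43; fold change = 2^-2.43 = 0.186
IRF7: ΔΔCt = (22.78−16.86) − (21.36−17.70) = 5.92 − 3.66 = 2.26; fold change = 2^-2.26 = 0.209
CCN3: ΔΔCt = (31.23−16.86) − (31.10−17.70) = 14.37 − 13.40 = 0.97; fold change = 2^-0.97 = 0.511
MYC7: ΔΔCt = (29.58−16.86) − (26.96−17.70) = 12.72 − 9.26 = 3.46; fold change = 2^-3.46 = 0.091
MYC7 has the largest |ΔΔCt| = 3.46.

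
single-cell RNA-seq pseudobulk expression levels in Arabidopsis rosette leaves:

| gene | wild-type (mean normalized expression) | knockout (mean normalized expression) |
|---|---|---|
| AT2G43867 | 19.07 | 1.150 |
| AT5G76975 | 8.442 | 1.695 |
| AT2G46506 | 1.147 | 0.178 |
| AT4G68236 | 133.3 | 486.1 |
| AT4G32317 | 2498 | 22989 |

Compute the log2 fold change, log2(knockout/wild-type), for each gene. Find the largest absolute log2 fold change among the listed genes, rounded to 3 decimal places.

4.052

log2(1.150/19.07) = -4.052  (AT2G43867)
log2(1.695/8.442) = -2.316  (AT5G76975)
log2(0.178/1.147) = -2.688  (AT2G46506)
log2(486.1/133.3) = 1.867  (AT4G68236)
log2(22989/2498) = 3.202  (AT4G32317)
The largest magnitude belongs to AT2G43867.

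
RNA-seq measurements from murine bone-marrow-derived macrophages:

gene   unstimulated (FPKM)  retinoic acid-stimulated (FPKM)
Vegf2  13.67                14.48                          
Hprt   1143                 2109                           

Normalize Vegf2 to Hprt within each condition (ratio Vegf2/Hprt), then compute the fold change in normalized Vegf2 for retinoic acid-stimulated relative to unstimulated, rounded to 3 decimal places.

Vegf2/Hprt (unstimulated) = 13.67 / 1143 = 0.01196
Vegf2/Hprt (retinoic acid-stimulated) = 14.48 / 2109 = 0.0068658
Fold change = 0.0068658 / 0.01196 = 0.5741

0.574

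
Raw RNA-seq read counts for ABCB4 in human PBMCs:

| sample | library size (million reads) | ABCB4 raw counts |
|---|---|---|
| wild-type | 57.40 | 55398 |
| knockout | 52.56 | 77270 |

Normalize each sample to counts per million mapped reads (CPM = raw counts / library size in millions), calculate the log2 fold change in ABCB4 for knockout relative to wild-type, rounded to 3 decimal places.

0.607

CPM(wild-type) = 55398 / 57.40 = 965.1220
CPM(knockout) = 77270 / 52.56 = 1470.1294
Fold change = 1470.1294 / 965.1220 = 1.52326
log2(1.52326) = 0.6072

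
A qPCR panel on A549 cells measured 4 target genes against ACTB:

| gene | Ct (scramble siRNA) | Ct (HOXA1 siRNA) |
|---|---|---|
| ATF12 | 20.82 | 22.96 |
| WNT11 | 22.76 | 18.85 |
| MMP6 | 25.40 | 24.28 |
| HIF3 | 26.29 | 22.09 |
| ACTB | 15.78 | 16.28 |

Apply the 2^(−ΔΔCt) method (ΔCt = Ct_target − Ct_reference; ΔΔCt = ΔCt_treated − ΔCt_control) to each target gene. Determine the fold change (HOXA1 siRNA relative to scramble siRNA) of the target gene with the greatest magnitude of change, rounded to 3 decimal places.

25.992

ATF12: ΔΔCt = (22.96−16.28) − (20.82−15.78) = 6.68 − 5.04 = 1.64; fold change = 2^-1.64 = 0.321
WNT11: ΔΔCt = (18.85−16.28) − (22.76−15.78) = 2.57 − 6.98 = -4.41; fold change = 2^4.41 = 21.259
MMP6: ΔΔCt = (24.28−16.28) − (25.40−15.78) = 8.00 − 9.62 = -1.62; fold change = 2^1.62 = 3.074
HIF3: ΔΔCt = (22.09−16.28) − (26.29−15.78) = 5.81 − 10.51 = -4.70; fold change = 2^4.70 = 25.992
HIF3 has the largest |ΔΔCt| = 4.70.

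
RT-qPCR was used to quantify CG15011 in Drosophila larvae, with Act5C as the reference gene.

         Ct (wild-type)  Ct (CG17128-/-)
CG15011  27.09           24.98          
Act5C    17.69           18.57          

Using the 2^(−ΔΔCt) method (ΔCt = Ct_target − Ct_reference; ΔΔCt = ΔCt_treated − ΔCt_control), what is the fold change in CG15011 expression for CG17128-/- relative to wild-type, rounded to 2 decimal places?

ΔCt(wild-type) = 27.090 − 17.690 = 9.400
ΔCt(CG17128-/-) = 24.980 − 18.570 = 6.410
ΔΔCt = 6.410 − 9.400 = -2.990
Fold change = 2^(−(-2.990)) = 2^2.990 = 7.945

7.94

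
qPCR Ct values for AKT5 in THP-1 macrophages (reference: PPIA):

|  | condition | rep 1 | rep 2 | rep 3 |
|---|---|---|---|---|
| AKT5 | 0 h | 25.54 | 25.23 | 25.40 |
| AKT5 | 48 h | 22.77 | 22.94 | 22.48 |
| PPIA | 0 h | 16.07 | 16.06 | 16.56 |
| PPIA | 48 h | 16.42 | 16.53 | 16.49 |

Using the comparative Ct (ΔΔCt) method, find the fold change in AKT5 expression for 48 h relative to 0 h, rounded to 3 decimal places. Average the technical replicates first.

7.516

Mean Ct: AKT5 0 h 25.390; AKT5 48 h 22.730; PPIA 0 h 16.230; PPIA 48 h 16.480
ΔCt(0 h) = 25.390 − 16.230 = 9.160
ΔCt(48 h) = 22.730 − 16.480 = 6.250
ΔΔCt = 6.250 − 9.160 = -2.910
Fold change = 2^(−(-2.910)) = 2^2.910 = 7.5162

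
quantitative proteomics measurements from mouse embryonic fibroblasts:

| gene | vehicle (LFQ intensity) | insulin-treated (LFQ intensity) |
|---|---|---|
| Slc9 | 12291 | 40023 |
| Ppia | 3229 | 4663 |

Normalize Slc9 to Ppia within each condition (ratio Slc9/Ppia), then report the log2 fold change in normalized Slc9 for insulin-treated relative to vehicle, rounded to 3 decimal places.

1.173

Slc9/Ppia (vehicle) = 12291 / 3229 = 3.8064
Slc9/Ppia (insulin-treated) = 40023 / 4663 = 8.5831
Fold change = 8.5831 / 3.8064 = 2.2549
log2(2.2549) = 1.1731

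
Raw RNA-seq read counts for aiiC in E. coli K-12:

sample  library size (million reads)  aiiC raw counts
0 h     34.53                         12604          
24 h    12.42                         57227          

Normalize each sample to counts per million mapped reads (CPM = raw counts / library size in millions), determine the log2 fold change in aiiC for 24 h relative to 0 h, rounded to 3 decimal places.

CPM(0 h) = 12604 / 34.53 = 365.0159
CPM(24 h) = 57227 / 12.42 = 4607.6490
Fold change = 4607.6490 / 365.0159 = 12.62314
log2(12.62314) = 3.6580

3.658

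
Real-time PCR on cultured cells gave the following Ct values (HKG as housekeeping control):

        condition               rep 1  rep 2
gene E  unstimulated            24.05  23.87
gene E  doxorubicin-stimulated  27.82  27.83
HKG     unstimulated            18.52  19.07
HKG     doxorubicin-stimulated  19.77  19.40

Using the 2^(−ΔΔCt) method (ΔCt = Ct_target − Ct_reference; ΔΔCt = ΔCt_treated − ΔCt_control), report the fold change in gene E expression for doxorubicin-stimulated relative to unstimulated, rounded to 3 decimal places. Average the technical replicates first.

0.119

Mean Ct: gene E unstimulated 23.960; gene E doxorubicin-stimulated 27.825; HKG unstimulated 18.795; HKG doxorubicin-stimulated 19.585
ΔCt(unstimulated) = 23.960 − 18.795 = 5.165
ΔCt(doxorubicin-stimulated) = 27.825 − 19.585 = 8.240
ΔΔCt = 8.240 − 5.165 = 3.075
Fold change = 2^(−3.075) = 0.1187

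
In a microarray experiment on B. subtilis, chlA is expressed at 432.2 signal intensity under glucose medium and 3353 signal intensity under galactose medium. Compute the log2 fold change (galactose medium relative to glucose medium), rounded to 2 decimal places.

Fold change = 3353 / 432.2 = 7.7580
log2(7.7580) = 2.956

2.96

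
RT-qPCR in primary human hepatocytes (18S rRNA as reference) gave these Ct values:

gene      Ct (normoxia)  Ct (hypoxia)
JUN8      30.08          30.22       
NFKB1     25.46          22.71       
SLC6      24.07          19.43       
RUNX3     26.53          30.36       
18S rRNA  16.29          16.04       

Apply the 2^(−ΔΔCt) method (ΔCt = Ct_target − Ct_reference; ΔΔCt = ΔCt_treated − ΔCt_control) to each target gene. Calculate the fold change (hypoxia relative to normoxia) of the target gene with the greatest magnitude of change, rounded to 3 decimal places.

20.966

JUN8: ΔΔCt = (30.22−16.04) − (30.08−16.29) = 14.18 − 13.79 = 0.39; fold change = 2^-0.39 = 0.763
NFKB1: ΔΔCt = (22.71−16.04) − (25.46−16.29) = 6.67 − 9.17 = -2.50; fold change = 2^2.50 = 5.657
SLC6: ΔΔCt = (19.43−16.04) − (24.07−16.29) = 3.39 − 7.78 = -4.39; fold change = 2^4.39 = 20.966
RUNX3: ΔΔCt = (30.36−16.04) − (26.53−16.29) = 14.32 − 10.24 = 4.08; fold change = 2^-4.08 = 0.059
SLC6 has the largest |ΔΔCt| = 4.39.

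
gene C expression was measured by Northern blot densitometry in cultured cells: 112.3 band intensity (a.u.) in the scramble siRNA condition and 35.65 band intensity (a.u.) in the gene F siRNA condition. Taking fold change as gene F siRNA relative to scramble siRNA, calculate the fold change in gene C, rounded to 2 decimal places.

0.32

Fold change = 35.65 / 112.3 = 0.317
gene C is downregulated.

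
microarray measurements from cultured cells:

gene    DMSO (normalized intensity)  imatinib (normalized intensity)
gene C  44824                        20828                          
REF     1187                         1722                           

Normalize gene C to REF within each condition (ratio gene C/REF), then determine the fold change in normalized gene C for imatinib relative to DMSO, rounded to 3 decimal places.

gene C/REF (DMSO) = 44824 / 1187 = 37.762
gene C/REF (imatinib) = 20828 / 1722 = 12.095
Fold change = 12.095 / 37.762 = 0.3203

0.320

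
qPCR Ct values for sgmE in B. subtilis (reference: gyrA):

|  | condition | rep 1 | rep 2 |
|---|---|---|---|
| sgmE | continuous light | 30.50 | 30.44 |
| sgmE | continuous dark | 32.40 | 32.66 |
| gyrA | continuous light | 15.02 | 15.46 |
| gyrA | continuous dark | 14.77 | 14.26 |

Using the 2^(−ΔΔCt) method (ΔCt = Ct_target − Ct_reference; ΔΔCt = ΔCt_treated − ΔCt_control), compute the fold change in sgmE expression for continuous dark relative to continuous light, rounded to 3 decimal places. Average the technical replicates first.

0.145

Mean Ct: sgmE continuous light 30.470; sgmE continuous dark 32.530; gyrA continuous light 15.240; gyrA continuous dark 14.515
ΔCt(continuous light) = 30.470 − 15.240 = 15.230
ΔCt(continuous dark) = 32.530 − 14.515 = 18.015
ΔΔCt = 18.015 − 15.230 = 2.785
Fold change = 2^(−2.785) = 0.1451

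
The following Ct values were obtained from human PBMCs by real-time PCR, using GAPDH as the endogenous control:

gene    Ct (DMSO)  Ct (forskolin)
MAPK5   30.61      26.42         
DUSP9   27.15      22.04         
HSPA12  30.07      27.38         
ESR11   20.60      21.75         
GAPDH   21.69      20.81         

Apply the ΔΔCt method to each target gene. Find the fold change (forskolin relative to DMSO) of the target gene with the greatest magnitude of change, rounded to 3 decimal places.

MAPK5: ΔΔCt = (26.42−20.81) − (30.61−21.69) = 5.61 − 8.92 = -3.31; fold change = 2^3.31 = 9.918
DUSP9: ΔΔCt = (22.04−20.81) − (27.15−21.69) = 1.23 − 5.46 = -4.23; fold change = 2^4.23 = 18.765
HSPA12: ΔΔCt = (27.38−20.81) − (30.07−21.69) = 6.57 − 8.38 = -1.81; fold change = 2^1.81 = 3.506
ESR11: ΔΔCt = (21.75−20.81) − (20.60−21.69) = 0.94 − (-1.09) = 2.03; fold change = 2^-2.03 = 0.245
DUSP9 has the largest |ΔΔCt| = 4.23.

18.765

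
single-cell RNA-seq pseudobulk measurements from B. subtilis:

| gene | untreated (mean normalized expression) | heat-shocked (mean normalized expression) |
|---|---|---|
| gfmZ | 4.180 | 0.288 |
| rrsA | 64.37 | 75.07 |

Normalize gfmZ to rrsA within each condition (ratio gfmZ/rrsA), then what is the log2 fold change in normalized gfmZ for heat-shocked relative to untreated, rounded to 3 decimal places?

-4.081

gfmZ/rrsA (untreated) = 4.180 / 64.37 = 0.064937
gfmZ/rrsA (heat-shocked) = 0.288 / 75.07 = 0.0038364
Fold change = 0.0038364 / 0.064937 = 0.0591
log2(0.0591) = -4.0812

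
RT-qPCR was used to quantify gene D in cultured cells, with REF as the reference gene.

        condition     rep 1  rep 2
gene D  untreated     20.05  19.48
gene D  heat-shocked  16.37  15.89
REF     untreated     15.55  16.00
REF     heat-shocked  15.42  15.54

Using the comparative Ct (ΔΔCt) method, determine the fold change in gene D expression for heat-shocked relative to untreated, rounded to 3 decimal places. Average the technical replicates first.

10.126

Mean Ct: gene D untreated 19.765; gene D heat-shocked 16.130; REF untreated 15.775; REF heat-shocked 15.480
ΔCt(untreated) = 19.765 − 15.775 = 3.990
ΔCt(heat-shocked) = 16.130 − 15.480 = 0.650
ΔΔCt = 0.650 − 3.990 = -3.340
Fold change = 2^(−(-3.340)) = 2^3.340 = 10.1261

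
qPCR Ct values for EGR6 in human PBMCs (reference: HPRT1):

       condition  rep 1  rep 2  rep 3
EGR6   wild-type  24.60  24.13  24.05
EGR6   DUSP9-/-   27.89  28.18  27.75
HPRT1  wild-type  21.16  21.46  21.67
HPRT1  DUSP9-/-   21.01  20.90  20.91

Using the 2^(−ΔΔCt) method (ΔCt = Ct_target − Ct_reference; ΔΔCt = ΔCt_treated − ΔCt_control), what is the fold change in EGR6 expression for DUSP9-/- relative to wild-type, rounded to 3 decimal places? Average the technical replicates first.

0.056

Mean Ct: EGR6 wild-type 24.260; EGR6 DUSP9-/- 27.940; HPRT1 wild-type 21.430; HPRT1 DUSP9-/- 20.940
ΔCt(wild-type) = 24.260 − 21.430 = 2.830
ΔCt(DUSP9-/-) = 27.940 − 20.940 = 7.000
ΔΔCt = 7.000 − 2.830 = 4.170
Fold change = 2^(−4.170) = 0.0556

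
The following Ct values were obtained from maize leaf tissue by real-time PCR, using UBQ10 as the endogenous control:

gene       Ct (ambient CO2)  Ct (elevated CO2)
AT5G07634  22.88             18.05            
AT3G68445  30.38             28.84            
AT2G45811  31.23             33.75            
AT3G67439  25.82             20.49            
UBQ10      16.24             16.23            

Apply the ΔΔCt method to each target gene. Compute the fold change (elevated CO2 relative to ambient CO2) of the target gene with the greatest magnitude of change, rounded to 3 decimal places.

AT5G07634: ΔΔCt = (18.05−16.23) − (22.88−16.24) = 1.82 − 6.64 = -4.82; fold change = 2^4.82 = 28.246
AT3G68445: ΔΔCt = (28.84−16.23) − (30.38−16.24) = 12.61 − 14.14 = -1.53; fold change = 2^1.53 = 2.888
AT2G45811: ΔΔCt = (33.75−16.23) − (31.23−16.24) = 17.52 − 14.99 = 2.53; fold change = 2^-2.53 = 0.173
AT3G67439: ΔΔCt = (20.49−16.23) − (25.82−16.24) = 4.26 − 9.58 = -5.32; fold change = 2^5.32 = 39.947
AT3G67439 has the largest |ΔΔCt| = 5.32.

39.947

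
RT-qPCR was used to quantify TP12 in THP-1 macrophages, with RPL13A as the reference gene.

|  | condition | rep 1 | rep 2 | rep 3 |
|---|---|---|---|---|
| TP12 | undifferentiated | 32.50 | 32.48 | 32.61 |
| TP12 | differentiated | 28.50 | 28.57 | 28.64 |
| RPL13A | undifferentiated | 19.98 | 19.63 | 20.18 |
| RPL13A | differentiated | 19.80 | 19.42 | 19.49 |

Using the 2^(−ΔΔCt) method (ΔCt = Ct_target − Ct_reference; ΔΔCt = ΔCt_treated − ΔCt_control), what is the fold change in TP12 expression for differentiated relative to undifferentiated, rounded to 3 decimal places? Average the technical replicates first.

Mean Ct: TP12 undifferentiated 32.530; TP12 differentiated 28.570; RPL13A undifferentiated 19.930; RPL13A differentiated 19.570
ΔCt(undifferentiated) = 32.530 − 19.930 = 12.600
ΔCt(differentiated) = 28.570 − 19.570 = 9.000
ΔΔCt = 9.000 − 12.600 = -3.600
Fold change = 2^(−(-3.600)) = 2^3.600 = 12.1257

12.126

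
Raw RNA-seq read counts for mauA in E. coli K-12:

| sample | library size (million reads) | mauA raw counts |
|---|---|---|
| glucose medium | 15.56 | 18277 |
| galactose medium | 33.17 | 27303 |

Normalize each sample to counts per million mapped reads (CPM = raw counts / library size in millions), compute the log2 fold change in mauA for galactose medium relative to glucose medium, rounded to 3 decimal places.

CPM(glucose medium) = 18277 / 15.56 = 1174.6144
CPM(galactose medium) = 27303 / 33.17 = 823.1233
Fold change = 823.1233 / 1174.6144 = 0.70076
log2(0.70076) = -0.5130

-0.513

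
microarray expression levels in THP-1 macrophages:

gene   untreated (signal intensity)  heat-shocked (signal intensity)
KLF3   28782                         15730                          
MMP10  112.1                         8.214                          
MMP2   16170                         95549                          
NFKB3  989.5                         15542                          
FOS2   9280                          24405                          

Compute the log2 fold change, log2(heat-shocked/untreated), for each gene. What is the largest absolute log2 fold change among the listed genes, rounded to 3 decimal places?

log2(15730/28782) = -0.872  (KLF3)
log2(8.214/112.1) = -3.771  (MMP10)
log2(95549/16170) = 2.563  (MMP2)
log2(15542/989.5) = 3.973  (NFKB3)
log2(24405/9280) = 1.395  (FOS2)
The largest magnitude belongs to NFKB3.

3.973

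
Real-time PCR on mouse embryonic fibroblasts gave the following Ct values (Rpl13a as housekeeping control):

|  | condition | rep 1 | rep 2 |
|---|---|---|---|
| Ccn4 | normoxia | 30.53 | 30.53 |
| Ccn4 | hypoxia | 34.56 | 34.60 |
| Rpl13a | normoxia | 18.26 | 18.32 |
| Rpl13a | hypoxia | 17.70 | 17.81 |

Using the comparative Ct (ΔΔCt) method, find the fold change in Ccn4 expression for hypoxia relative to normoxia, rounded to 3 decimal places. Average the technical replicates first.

Mean Ct: Ccn4 normoxia 30.530; Ccn4 hypoxia 34.580; Rpl13a normoxia 18.290; Rpl13a hypoxia 17.755
ΔCt(normoxia) = 30.530 − 18.290 = 12.240
ΔCt(hypoxia) = 34.580 − 17.755 = 16.825
ΔΔCt = 16.825 − 12.240 = 4.585
Fold change = 2^(−4.585) = 0.0417

0.042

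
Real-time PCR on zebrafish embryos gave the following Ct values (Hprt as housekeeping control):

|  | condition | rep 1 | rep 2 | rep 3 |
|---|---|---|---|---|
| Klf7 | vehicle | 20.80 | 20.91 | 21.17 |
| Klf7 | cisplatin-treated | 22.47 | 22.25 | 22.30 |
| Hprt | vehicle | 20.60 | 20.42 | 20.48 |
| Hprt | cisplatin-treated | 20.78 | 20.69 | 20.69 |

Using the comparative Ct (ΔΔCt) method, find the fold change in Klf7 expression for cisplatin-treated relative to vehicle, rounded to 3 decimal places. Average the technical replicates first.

Mean Ct: Klf7 vehicle 20.960; Klf7 cisplatin-treated 22.340; Hprt vehicle 20.500; Hprt cisplatin-treated 20.720
ΔCt(vehicle) = 20.960 − 20.500 = 0.460
ΔCt(cisplatin-treated) = 22.340 − 20.720 = 1.620
ΔΔCt = 1.620 − 0.460 = 1.160
Fold change = 2^(−1.160) = 0.4475

0.448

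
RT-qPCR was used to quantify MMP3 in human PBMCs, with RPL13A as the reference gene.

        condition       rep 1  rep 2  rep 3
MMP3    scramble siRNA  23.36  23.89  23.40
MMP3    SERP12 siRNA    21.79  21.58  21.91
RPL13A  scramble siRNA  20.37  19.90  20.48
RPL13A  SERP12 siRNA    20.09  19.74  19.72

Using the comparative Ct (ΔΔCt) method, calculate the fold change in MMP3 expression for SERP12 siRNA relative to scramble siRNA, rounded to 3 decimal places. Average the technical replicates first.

2.621

Mean Ct: MMP3 scramble siRNA 23.550; MMP3 SERP12 siRNA 21.760; RPL13A scramble siRNA 20.250; RPL13A SERP12 siRNA 19.850
ΔCt(scramble siRNA) = 23.550 − 20.250 = 3.300
ΔCt(SERP12 siRNA) = 21.760 − 19.850 = 1.910
ΔΔCt = 1.910 − 3.300 = -1.390
Fold change = 2^(−(-1.390)) = 2^1.390 = 2.6208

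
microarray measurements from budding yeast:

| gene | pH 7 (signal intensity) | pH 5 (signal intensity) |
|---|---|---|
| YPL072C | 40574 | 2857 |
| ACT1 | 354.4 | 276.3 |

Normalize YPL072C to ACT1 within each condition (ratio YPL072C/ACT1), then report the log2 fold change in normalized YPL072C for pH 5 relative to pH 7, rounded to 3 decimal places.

-3.469

YPL072C/ACT1 (pH 7) = 40574 / 354.4 = 114.49
YPL072C/ACT1 (pH 5) = 2857 / 276.3 = 10.34
Fold change = 10.34 / 114.49 = 0.0903
log2(0.0903) = -3.4688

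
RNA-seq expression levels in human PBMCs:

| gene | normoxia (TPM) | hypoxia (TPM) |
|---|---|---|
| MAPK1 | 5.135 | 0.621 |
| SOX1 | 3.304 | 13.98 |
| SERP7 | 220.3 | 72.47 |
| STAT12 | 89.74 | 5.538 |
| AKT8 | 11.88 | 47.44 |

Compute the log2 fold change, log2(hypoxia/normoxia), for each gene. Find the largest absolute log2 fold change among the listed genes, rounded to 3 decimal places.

4.018

log2(0.621/5.135) = -3.048  (MAPK1)
log2(13.98/3.304) = 2.081  (SOX1)
log2(72.47/220.3) = -1.604  (SERP7)
log2(5.538/89.74) = -4.018  (STAT12)
log2(47.44/11.88) = 1.998  (AKT8)
The largest magnitude belongs to STAT12.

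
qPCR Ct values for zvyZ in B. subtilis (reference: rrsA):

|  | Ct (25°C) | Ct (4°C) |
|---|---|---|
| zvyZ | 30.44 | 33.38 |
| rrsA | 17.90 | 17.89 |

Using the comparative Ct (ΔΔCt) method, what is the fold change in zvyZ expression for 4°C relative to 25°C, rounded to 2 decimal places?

ΔCt(25°C) = 30.440 − 17.900 = 12.540
ΔCt(4°C) = 33.380 − 17.890 = 15.490
ΔΔCt = 15.490 − 12.540 = 2.950
Fold change = 2^(−2.950) = 0.129

0.13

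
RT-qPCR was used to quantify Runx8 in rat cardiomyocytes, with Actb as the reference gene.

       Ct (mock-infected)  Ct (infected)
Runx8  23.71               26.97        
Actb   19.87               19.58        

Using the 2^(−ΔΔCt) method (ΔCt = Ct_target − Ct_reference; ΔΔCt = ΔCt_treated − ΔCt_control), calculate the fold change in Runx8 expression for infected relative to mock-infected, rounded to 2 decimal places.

ΔCt(mock-infected) = 23.710 − 19.870 = 3.840
ΔCt(infected) = 26.970 − 19.580 = 7.390
ΔΔCt = 7.390 − 3.840 = 3.550
Fold change = 2^(−3.550) = 0.085

0.09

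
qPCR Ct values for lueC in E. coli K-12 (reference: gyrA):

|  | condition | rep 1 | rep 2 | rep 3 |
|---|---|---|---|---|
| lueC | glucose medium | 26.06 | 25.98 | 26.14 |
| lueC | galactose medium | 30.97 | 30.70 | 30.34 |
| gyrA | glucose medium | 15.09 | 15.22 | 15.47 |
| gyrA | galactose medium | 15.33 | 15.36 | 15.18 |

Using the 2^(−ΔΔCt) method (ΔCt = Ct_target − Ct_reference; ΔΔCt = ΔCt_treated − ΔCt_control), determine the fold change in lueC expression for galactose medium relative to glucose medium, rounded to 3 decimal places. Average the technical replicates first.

Mean Ct: lueC glucose medium 26.060; lueC galactose medium 30.670; gyrA glucose medium 15.260; gyrA galactose medium 15.290
ΔCt(glucose medium) = 26.060 − 15.260 = 10.800
ΔCt(galactose medium) = 30.670 − 15.290 = 15.380
ΔΔCt = 15.380 − 10.800 = 4.580
Fold change = 2^(−4.580) = 0.0418

0.042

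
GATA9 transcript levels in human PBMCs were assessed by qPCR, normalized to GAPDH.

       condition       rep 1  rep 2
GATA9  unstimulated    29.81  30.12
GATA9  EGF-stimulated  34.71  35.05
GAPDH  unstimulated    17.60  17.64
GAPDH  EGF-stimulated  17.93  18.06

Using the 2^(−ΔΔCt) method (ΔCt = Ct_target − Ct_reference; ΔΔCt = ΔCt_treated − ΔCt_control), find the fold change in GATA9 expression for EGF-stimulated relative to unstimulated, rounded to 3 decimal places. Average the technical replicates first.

Mean Ct: GATA9 unstimulated 29.965; GATA9 EGF-stimulated 34.880; GAPDH unstimulated 17.620; GAPDH EGF-stimulated 17.995
ΔCt(unstimulated) = 29.965 − 17.620 = 12.345
ΔCt(EGF-stimulated) = 34.880 − 17.995 = 16.885
ΔΔCt = 16.885 − 12.345 = 4.540
Fold change = 2^(−4.540) = 0.0430

0.043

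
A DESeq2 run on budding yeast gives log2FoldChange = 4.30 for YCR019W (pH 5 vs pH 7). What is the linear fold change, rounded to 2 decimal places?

Fold change = 2^(4.30) = 19.698

19.70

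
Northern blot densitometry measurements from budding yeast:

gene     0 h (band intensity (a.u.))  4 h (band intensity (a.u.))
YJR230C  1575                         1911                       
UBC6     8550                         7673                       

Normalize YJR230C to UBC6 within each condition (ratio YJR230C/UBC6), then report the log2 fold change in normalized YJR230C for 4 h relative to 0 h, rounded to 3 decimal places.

0.435

YJR230C/UBC6 (0 h) = 1575 / 8550 = 0.18421
YJR230C/UBC6 (4 h) = 1911 / 7673 = 0.24906
Fold change = 0.24906 / 0.18421 = 1.3520
log2(1.3520) = 0.4351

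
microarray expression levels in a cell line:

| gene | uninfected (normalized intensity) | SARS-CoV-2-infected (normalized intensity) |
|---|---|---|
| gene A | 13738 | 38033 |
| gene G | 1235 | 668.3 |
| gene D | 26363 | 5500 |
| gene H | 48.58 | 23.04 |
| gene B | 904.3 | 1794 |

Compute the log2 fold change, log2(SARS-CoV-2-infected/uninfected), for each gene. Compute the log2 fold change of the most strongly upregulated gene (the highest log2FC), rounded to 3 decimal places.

1.469

log2(38033/13738) = 1.469  (gene A)
log2(668.3/1235) = -0.886  (gene G)
log2(5500/26363) = -2.261  (gene D)
log2(23.04/48.58) = -1.076  (gene H)
log2(1794/904.3) = 0.988  (gene B)
gene A is most strongly upregulated.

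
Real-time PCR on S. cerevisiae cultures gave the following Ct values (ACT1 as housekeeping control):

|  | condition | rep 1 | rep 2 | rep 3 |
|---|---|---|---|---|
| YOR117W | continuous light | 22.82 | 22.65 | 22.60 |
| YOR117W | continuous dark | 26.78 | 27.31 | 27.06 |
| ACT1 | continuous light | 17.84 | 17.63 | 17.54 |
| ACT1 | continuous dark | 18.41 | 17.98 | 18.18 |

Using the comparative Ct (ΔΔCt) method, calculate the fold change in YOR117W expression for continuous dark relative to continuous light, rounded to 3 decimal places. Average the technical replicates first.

0.070

Mean Ct: YOR117W continuous light 22.690; YOR117W continuous dark 27.050; ACT1 continuous light 17.670; ACT1 continuous dark 18.190
ΔCt(continuous light) = 22.690 − 17.670 = 5.020
ΔCt(continuous dark) = 27.050 − 18.190 = 8.860
ΔΔCt = 8.860 − 5.020 = 3.840
Fold change = 2^(−3.840) = 0.0698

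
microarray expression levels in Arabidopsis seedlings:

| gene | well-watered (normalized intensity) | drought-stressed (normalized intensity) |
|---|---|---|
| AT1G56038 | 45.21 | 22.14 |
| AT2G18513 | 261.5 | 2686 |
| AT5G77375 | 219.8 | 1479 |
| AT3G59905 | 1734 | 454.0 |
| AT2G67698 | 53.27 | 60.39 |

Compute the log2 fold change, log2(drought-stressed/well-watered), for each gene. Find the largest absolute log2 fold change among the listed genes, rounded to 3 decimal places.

log2(22.14/45.21) = -1.030  (AT1G56038)
log2(2686/261.5) = 3.361  (AT2G18513)
log2(1479/219.8) = 2.750  (AT5G77375)
log2(454.0/1734) = -1.933  (AT3G59905)
log2(60.39/53.27) = 0.181  (AT2G67698)
The largest magnitude belongs to AT2G18513.

3.361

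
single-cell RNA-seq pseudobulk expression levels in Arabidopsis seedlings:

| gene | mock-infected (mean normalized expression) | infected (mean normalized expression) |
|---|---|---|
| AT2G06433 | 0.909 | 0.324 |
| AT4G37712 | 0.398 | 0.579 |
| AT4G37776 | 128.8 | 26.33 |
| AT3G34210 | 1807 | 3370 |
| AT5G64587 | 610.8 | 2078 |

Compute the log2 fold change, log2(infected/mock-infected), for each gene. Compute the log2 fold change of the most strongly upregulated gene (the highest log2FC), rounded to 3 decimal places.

1.766

log2(0.324/0.909) = -1.488  (AT2G06433)
log2(0.579/0.398) = 0.541  (AT4G37712)
log2(26.33/128.8) = -2.290  (AT4G37776)
log2(3370/1807) = 0.899  (AT3G34210)
log2(2078/610.8) = 1.766  (AT5G64587)
AT5G64587 is most strongly upregulated.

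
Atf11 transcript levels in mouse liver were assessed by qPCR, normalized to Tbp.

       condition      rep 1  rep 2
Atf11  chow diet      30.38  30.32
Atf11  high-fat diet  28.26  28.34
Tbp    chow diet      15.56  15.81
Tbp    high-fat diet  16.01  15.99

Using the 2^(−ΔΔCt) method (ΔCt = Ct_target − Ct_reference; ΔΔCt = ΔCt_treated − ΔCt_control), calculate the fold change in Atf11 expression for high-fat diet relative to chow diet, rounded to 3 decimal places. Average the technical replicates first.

Mean Ct: Atf11 chow diet 30.350; Atf11 high-fat diet 28.300; Tbp chow diet 15.685; Tbp high-fat diet 16.000
ΔCt(chow diet) = 30.350 − 15.685 = 14.665
ΔCt(high-fat diet) = 28.300 − 16.000 = 12.300
ΔΔCt = 12.300 − 14.665 = -2.365
Fold change = 2^(−(-2.365)) = 2^2.365 = 5.1515

5.152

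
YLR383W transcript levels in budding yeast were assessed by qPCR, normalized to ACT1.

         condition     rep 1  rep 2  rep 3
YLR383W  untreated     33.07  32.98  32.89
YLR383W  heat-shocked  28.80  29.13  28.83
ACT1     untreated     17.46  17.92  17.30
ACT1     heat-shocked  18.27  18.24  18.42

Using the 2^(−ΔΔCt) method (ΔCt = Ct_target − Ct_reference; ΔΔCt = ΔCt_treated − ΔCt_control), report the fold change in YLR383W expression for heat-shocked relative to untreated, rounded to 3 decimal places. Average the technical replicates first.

Mean Ct: YLR383W untreated 32.980; YLR383W heat-shocked 28.920; ACT1 untreated 17.560; ACT1 heat-shocked 18.310
ΔCt(untreated) = 32.980 − 17.560 = 15.420
ΔCt(heat-shocked) = 28.920 − 18.310 = 10.610
ΔΔCt = 10.610 − 15.420 = -4.810
Fold change = 2^(−(-4.810)) = 2^4.810 = 28.0514

28.051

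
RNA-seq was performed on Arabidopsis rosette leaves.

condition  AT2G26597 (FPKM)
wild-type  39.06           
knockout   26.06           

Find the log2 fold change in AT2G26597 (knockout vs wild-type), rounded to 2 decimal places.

-0.58

Fold change = 26.06 / 39.06 = 0.6672
log2(0.6672) = -0.584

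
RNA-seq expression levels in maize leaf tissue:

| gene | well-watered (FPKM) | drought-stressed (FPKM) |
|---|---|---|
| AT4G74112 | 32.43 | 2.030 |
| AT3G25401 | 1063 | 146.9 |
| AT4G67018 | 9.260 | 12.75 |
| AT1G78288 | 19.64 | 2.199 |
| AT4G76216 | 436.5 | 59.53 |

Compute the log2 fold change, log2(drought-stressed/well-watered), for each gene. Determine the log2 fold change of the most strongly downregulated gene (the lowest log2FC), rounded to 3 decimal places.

-3.998

log2(2.030/32.43) = -3.998  (AT4G74112)
log2(146.9/1063) = -2.855  (AT3G25401)
log2(12.75/9.260) = 0.461  (AT4G67018)
log2(2.199/19.64) = -3.159  (AT1G78288)
log2(59.53/436.5) = -2.874  (AT4G76216)
AT4G74112 is most strongly downregulated.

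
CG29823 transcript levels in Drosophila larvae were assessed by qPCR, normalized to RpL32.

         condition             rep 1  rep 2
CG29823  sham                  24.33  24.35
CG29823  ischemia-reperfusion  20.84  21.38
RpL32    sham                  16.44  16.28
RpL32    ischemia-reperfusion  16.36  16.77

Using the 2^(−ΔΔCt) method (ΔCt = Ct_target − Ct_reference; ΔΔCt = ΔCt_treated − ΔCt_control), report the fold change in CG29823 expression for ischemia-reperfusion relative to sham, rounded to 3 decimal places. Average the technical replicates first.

Mean Ct: CG29823 sham 24.340; CG29823 ischemia-reperfusion 21.110; RpL32 sham 16.360; RpL32 ischemia-reperfusion 16.565
ΔCt(sham) = 24.340 − 16.360 = 7.980
ΔCt(ischemia-reperfusion) = 21.110 − 16.565 = 4.545
ΔΔCt = 4.545 − 7.980 = -3.435
Fold change = 2^(−(-3.435)) = 2^3.435 = 10.8153

10.815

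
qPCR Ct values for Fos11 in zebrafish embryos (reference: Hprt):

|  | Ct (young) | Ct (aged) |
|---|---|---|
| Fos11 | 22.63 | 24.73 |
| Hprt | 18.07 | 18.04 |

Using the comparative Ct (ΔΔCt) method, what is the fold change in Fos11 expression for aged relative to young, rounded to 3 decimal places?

0.228

ΔCt(young) = 22.630 − 18.070 = 4.560
ΔCt(aged) = 24.730 − 18.040 = 6.690
ΔΔCt = 6.690 − 4.560 = 2.130
Fold change = 2^(−2.130) = 0.2285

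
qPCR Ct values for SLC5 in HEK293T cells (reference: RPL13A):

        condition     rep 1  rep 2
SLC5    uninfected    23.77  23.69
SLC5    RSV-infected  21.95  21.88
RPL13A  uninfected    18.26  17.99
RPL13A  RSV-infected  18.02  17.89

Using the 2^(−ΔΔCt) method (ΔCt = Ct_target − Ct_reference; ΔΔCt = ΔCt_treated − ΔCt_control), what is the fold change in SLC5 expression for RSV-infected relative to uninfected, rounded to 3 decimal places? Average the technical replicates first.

Mean Ct: SLC5 uninfected 23.730; SLC5 RSV-infected 21.915; RPL13A uninfected 18.125; RPL13A RSV-infected 17.955
ΔCt(uninfected) = 23.730 − 18.125 = 5.605
ΔCt(RSV-infected) = 21.915 − 17.955 = 3.960
ΔΔCt = 3.960 − 5.605 = -1.645
Fold change = 2^(−(-1.645)) = 2^1.645 = 3.1275

3.127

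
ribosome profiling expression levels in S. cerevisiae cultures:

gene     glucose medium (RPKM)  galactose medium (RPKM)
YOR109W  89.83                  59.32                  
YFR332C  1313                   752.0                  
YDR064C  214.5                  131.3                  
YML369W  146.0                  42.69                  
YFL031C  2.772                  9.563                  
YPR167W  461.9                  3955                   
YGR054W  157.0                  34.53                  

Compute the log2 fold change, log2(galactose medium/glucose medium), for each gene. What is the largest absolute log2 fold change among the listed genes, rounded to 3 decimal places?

log2(59.32/89.83) = -0.599  (YOR109W)
log2(752.0/1313) = -0.804  (YFR332C)
log2(131.3/214.5) = -0.708  (YDR064C)
log2(42.69/146.0) = -1.774  (YML369W)
log2(9.563/2.772) = 1.787  (YFL031C)
log2(3955/461.9) = 3.098  (YPR167W)
log2(34.53/157.0) = -2.185  (YGR054W)
The largest magnitude belongs to YPR167W.

3.098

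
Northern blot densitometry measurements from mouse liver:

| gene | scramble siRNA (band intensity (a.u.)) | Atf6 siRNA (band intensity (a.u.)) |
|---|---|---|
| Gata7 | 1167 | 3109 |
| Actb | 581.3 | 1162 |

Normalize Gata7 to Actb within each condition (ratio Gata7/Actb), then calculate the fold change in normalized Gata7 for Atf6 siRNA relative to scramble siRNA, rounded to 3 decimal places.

1.333

Gata7/Actb (scramble siRNA) = 1167 / 581.3 = 2.0076
Gata7/Actb (Atf6 siRNA) = 3109 / 1162 = 2.6756
Fold change = 2.6756 / 2.0076 = 1.3327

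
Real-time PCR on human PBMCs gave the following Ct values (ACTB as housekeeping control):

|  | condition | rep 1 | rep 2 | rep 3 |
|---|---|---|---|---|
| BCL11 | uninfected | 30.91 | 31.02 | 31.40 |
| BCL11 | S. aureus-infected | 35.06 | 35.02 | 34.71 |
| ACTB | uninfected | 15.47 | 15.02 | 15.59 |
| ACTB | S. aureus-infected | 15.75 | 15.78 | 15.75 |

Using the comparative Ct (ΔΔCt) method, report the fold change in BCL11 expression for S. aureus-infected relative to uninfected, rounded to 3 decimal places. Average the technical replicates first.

0.093

Mean Ct: BCL11 uninfected 31.110; BCL11 S. aureus-infected 34.930; ACTB uninfected 15.360; ACTB S. aureus-infected 15.760
ΔCt(uninfected) = 31.110 − 15.360 = 15.750
ΔCt(S. aureus-infected) = 34.930 − 15.760 = 19.170
ΔΔCt = 19.170 − 15.750 = 3.420
Fold change = 2^(−3.420) = 0.0934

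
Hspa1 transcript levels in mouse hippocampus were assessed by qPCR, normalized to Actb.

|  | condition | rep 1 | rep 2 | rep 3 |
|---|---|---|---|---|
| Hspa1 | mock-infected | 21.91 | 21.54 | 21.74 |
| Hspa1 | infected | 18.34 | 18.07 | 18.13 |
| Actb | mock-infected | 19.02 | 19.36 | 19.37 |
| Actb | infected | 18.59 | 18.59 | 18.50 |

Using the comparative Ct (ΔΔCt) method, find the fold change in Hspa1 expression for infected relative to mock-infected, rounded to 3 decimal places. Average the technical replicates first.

Mean Ct: Hspa1 mock-infected 21.730; Hspa1 infected 18.180; Actb mock-infected 19.250; Actb infected 18.560
ΔCt(mock-infected) = 21.730 − 19.250 = 2.480
ΔCt(infected) = 18.180 − 18.560 = -0.380
ΔΔCt = -0.380 − 2.480 = -2.860
Fold change = 2^(−(-2.860)) = 2^2.860 = 7.2602

7.260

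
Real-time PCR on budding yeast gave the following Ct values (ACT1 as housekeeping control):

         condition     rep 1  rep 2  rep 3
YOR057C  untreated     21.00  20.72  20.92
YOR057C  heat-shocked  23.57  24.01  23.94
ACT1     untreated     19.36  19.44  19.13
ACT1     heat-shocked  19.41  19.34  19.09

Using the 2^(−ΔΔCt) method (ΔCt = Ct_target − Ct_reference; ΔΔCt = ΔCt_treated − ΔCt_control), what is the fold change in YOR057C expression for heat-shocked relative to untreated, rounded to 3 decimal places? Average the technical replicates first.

0.126

Mean Ct: YOR057C untreated 20.880; YOR057C heat-shocked 23.840; ACT1 untreated 19.310; ACT1 heat-shocked 19.280
ΔCt(untreated) = 20.880 − 19.310 = 1.570
ΔCt(heat-shocked) = 23.840 − 19.280 = 4.560
ΔΔCt = 4.560 − 1.570 = 2.990
Fold change = 2^(−2.990) = 0.1259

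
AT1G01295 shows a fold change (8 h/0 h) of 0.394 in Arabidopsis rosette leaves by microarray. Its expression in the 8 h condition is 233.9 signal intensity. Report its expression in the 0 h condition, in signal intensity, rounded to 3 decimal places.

0 h expression = 233.9 / 0.394 = 593.655

593.655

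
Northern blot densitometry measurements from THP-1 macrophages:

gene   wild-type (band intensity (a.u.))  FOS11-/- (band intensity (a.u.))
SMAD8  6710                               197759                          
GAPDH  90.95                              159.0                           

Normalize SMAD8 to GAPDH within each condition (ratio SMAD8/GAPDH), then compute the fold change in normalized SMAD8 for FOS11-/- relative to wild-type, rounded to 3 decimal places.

16.859

SMAD8/GAPDH (wild-type) = 6710 / 90.95 = 73.777
SMAD8/GAPDH (FOS11-/-) = 197759 / 159.0 = 1243.8
Fold change = 1243.8 / 73.777 = 16.8585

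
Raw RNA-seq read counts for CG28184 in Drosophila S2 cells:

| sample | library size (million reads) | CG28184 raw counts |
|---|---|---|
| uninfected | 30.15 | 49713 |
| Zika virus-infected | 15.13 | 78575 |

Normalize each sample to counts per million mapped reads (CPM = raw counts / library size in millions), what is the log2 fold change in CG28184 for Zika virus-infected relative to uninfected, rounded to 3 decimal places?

CPM(uninfected) = 49713 / 30.15 = 1648.8557
CPM(Zika virus-infected) = 78575 / 15.13 = 5193.3245
Fold change = 5193.3245 / 1648.8557 = 3.14965
log2(3.14965) = 1.6552

1.655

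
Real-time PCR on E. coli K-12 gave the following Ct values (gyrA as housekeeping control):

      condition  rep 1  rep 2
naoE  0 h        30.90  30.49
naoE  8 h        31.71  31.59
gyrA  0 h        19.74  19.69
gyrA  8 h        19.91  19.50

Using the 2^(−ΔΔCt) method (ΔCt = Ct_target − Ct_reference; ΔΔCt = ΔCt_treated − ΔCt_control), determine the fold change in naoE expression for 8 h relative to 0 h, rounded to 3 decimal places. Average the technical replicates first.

0.512

Mean Ct: naoE 0 h 30.695; naoE 8 h 31.650; gyrA 0 h 19.715; gyrA 8 h 19.705
ΔCt(0 h) = 30.695 − 19.715 = 10.980
ΔCt(8 h) = 31.650 − 19.705 = 11.945
ΔΔCt = 11.945 − 10.980 = 0.965
Fold change = 2^(−0.965) = 0.5123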